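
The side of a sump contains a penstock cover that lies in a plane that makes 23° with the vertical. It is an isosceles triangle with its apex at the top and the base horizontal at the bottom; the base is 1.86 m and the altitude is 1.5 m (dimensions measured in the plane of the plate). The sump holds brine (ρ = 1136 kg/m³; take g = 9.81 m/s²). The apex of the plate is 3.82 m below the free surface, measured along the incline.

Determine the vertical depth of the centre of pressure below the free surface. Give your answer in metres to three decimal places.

γ = ρg = 1136 × 9.81 / 1000 = 11.14416 kN/m³.
The plate makes 23° with the vertical, i.e. θ = 90° − 23° = 67° to the horizontal. Measuring y along the incline from the free-surface line, vertical depth h = y·sinθ with sinθ = 0.920505.
With the apex up, the centroid sits 2h/3 = 2 × 1.5/3 = 1 m below the apex, so y_c = 3.82 + 1 = 4.82 m and h_c = 4.82 × 0.920505 = 4.43683 m.
A = ½ × 1.86 × 1.5 = 1.395 m².
Resultant F = γ·h_c·A = 11.14416 × 4.43683 × 1.395 = 68.9754 kN.
I_c = b·h³/36 = 1.86 × 1.5³/36 = 0.174375 m⁴.
Centre of pressure: y_p = y_c + I_c/(y_c·A) = 4.82 + 0.174375/(4.82 × 1.395) = 4.82 + 0.0259336 = 4.84593 m along the plane.
Vertically, h_p = y_p·sinθ = 4.84593 × 0.920505 = 4.4607 m.

h_p = 4.461 m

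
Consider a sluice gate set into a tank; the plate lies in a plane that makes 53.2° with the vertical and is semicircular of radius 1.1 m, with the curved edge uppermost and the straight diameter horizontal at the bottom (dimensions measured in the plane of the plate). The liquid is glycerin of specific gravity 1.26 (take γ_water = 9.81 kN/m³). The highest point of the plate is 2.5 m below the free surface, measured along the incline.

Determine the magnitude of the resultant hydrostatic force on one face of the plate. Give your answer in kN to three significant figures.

γ = 1.26 × 9.81 = 12.3606 kN/m³.
The plate makes 53.2° with the vertical, i.e. θ = 90° − 53.2° = 36.8° to the horizontal. Measuring y along the incline from the free-surface line, vertical depth h = y·sinθ with sinθ = 0.599024.
The centroid lies 4r/(3π) = 0.466854 m above the diameter, so r − 4r/(3π) = 1.1 − 0.466854 = 0.633146 m below the topmost point, so y_c = 2.5 + 0.633146 = 3.13315 m and h_c = 3.13315 × 0.599024 = 1.87683 m.
A = πr²/2 = π × 1.1²/2 = 1.90066 m².
Resultant F = γ·h_c·A = 12.3606 × 1.87683 × 1.90066 = 44.0929 kN.

F ≈ 44.1 kN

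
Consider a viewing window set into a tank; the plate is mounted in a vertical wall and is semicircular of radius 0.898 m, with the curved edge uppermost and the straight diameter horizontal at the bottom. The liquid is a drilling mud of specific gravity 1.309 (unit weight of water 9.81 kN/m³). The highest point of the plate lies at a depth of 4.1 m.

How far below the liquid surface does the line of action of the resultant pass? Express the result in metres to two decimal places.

γ = 1.309 × 9.81 = 12.84129 kN/m³.
The centroid lies 4r/(3π) = 0.381123 m above the diameter, so r − 4r/(3π) = 0.898 − 0.381123 = 0.516877 m below the topmost point, so the centroid depth is h_c = 4.1 + 0.516877 = 4.61688 m.
A = πr²/2 = π × 0.898²/2 = 1.2667 m².
Resultant F = γ·h_c·A = 12.84129 × 4.61688 × 1.2667 = 75.0985 kN.
I_c = (π/8 − 8/(9π))·r⁴ = 0.109757 × 0.898⁴ = 0.0713736 m⁴.
Centre of pressure: y_p = y_c + I_c/(y_c·A) = 4.61688 + 0.0713736/(4.61688 × 1.2667) = 4.61688 + 0.0122044 = 4.62908 m along the plane.

h_p = 4.63 m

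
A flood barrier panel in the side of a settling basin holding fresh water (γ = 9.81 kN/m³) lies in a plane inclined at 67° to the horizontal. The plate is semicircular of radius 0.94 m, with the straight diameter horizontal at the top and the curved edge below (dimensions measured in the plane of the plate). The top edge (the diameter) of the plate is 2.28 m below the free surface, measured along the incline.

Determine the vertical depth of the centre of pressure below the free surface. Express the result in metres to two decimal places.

γ = 9.81 kN/m³.
Let θ = 67° be the plate's angle to the horizontal; measure y along the incline from where the plane meets the free surface. Vertical depth h = y·sinθ with sinθ = 0.920505.
The centroid of a semicircle lies 4r/(3π) = 0.398948 m from the diameter, here below the top edge, so y_c = 2.28 + 0.398948 = 2.67895 m and h_c = 2.67895 × 0.920505 = 2.46599 m.
A = πr²/2 = π × 0.94²/2 = 1.38796 m².
Resultant F = γ·h_c·A = 9.81 × 2.46599 × 1.38796 = 33.5766 kN.
I_c = (π/8 − 8/(9π))·r⁴ = 0.109757 × 0.94⁴ = 0.0856927 m⁴.
Centre of pressure: y_p = y_c + I_c/(y_c·A) = 2.67895 + 0.0856927/(2.67895 × 1.38796) = 2.67895 + 0.0230464 = 2.702 m along the plane.
Vertically, h_p = y_p·sinθ = 2.702 × 0.920505 = 2.4872 m.

h_p = 2.49 m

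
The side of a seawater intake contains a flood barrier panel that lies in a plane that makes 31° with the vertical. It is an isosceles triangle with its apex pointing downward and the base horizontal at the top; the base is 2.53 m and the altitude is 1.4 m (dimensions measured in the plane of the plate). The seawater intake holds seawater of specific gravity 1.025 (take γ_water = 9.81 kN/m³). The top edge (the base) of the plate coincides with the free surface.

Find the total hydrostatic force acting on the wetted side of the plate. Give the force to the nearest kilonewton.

F ≈ 7 kN

γ = 1.025 × 9.81 = 10.05525 kN/m³.
The plate makes 31° with the vertical, i.e. θ = 90° − 31° = 59° to the horizontal. Measuring y along the incline from the free-surface line, vertical depth h = y·sinθ with sinθ = 0.857167.
With the apex down, the centroid sits h/3 = 1.4/3 = 0.466667 m below the base (the top edge), so y_c = 0.466667 m and h_c = 0.466667 × 0.857167 = 0.400012 m.
A = ½ × 2.53 × 1.4 = 1.771 m².
Resultant F = γ·h_c·A = 10.05525 × 0.400012 × 1.771 = 7.12335 kN.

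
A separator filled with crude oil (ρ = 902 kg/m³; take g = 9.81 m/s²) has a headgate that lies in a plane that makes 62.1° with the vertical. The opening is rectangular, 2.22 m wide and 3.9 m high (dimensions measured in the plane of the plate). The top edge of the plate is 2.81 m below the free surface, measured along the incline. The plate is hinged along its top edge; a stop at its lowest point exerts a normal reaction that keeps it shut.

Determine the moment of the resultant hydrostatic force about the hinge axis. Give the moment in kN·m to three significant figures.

M ≈ 378 kN·m

γ = ρg = 902 × 9.81 / 1000 = 8.84862 kN/m³.
The plate makes 62.1° with the vertical, i.e. θ = 90° − 62.1° = 27.9° to the horizontal. Measuring y along the incline from the free-surface line, vertical depth h = y·sinθ with sinθ = 0.467930.
The centroid lies 3.9/2 = 1.95 m below the top edge, so y_c = 2.81 + 1.95 = 4.76 m and h_c = 4.76 × 0.467930 = 2.22735 m.
A = 2.22 × 3.9 = 8.658 m².
Resultant F = γ·h_c·A = 8.84862 × 2.22735 × 8.658 = 170.64 kN.
I_c = b·h³/12 = 2.22 × 3.9³/12 = 10.974 m⁴.
Centre of pressure: y_p = y_c + I_c/(y_c·A) = 4.76 + 10.974/(4.76 × 8.658) = 4.76 + 0.266281 = 5.02628 m along the plane.
The resultant acts 1.95 + 0.266281 = 2.21628 m (along the plate) below the hinge at the top edge, so the moment about the hinge is M = F × 2.21628 = 170.64 × 2.21628 = 378.186 kN·m.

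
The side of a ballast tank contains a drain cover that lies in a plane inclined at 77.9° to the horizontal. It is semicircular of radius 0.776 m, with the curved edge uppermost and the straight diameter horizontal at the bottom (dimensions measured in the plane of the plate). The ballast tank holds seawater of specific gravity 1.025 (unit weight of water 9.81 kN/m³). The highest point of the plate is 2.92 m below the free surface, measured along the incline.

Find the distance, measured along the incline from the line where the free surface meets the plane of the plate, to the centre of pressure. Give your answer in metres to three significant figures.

y_p = 3.38 m

γ = 1.025 × 9.81 = 10.05525 kN/m³.
Let θ = 77.9° be the plate's angle to the horizontal; measure y along the incline from where the plane meets the free surface. Vertical depth h = y·sinθ with sinθ = 0.977783.
The centroid lies 4r/(3π) = 0.329345 m above the diameter, so r − 4r/(3π) = 0.776 − 0.329345 = 0.446655 m below the topmost point, so y_c = 2.92 + 0.446655 = 3.36665 m and h_c = 3.36665 × 0.977783 = 3.29185 m.
A = πr²/2 = π × 0.776²/2 = 0.945896 m².
Resultant F = γ·h_c·A = 10.05525 × 3.29185 × 0.945896 = 31.3095 kN.
I_c = (π/8 − 8/(9π))·r⁴ = 0.109757 × 0.776⁴ = 0.0397996 m⁴.
Centre of pressure: y_p = y_c + I_c/(y_c·A) = 3.36665 + 0.0397996/(3.36665 × 0.945896) = 3.36665 + 0.0124979 = 3.37915 m along the plane.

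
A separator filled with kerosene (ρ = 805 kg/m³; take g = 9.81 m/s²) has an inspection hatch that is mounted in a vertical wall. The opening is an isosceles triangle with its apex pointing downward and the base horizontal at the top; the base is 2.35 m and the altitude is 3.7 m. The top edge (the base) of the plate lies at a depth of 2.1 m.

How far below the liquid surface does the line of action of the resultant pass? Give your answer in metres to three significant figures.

h_p = 3.56 m

γ = ρg = 805 × 9.81 / 1000 = 7.89705 kN/m³.
With the apex down, the centroid sits h/3 = 3.7/3 = 1.23333 m below the base (the top edge), so the centroid depth is h_c = 2.1 + 1.23333 = 3.33333 m.
A = ½ × 2.35 × 3.7 = 4.3475 m².
Resultant F = γ·h_c·A = 7.89705 × 3.33333 × 4.3475 = 114.441 kN.
I_c = b·h³/36 = 2.35 × 3.7³/36 = 3.30652 m⁴.
Centre of pressure: y_p = y_c + I_c/(y_c·A) = 3.33333 + 3.30652/(3.33333 × 4.3475) = 3.33333 + 0.228167 = 3.5615 m along the plane.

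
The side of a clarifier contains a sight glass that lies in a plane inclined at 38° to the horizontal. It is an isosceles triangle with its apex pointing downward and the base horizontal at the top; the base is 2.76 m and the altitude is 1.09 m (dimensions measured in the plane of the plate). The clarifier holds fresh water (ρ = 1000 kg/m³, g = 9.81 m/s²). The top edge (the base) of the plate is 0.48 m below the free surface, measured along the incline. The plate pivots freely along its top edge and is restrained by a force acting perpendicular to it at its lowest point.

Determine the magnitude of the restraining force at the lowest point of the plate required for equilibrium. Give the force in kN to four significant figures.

γ = ρg = 1000 × 9.81 = 9810 N/m³ = 9.81 kN/m³.
Let θ = 38° be the plate's angle to the horizontal; measure y along the incline from where the plane meets the free surface. Vertical depth h = y·sinθ with sinθ = 0.615661.
With the apex down, the centroid sits h/3 = 1.09/3 = 0.363333 m below the base (the top edge), so y_c = 0.48 + 0.363333 = 0.843333 m and h_c = 0.843333 × 0.615661 = 0.519207 m.
A = ½ × 2.76 × 1.09 = 1.5042 m².
Resultant F = γ·h_c·A = 9.81 × 0.519207 × 1.5042 = 7.66152 kN.
I_c = b·h³/36 = 2.76 × 1.09³/36 = 0.0992856 m⁴.
Centre of pressure: y_p = y_c + I_c/(y_c·A) = 0.843333 + 0.0992856/(0.843333 × 1.5042) = 0.843333 + 0.0782675 = 0.921601 m along the plane.
The resultant acts 0.363333 + 0.0782675 = 0.441601 m (along the plate) below the hinge at the top edge, so the moment about the hinge is M = F × 0.441601 = 7.66152 × 0.441601 = 3.38333 kN·m.
A normal force at the bottom, 1.09 m from the hinge, must supply this moment: P = 3.38333/1.09 = 3.10397 kN.

P ≈ 3.104 kN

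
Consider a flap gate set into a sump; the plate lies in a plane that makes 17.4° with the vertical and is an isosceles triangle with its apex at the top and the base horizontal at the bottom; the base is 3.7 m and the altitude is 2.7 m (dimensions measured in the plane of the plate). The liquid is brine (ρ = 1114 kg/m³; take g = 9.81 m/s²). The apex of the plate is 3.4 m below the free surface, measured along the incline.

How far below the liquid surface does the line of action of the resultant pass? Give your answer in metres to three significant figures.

γ = ρg = 1114 × 9.81 / 1000 = 10.92834 kN/m³.
The plate makes 17.4° with the vertical, i.e. θ = 90° − 17.4° = 72.6° to the horizontal. Measuring y along the incline from the free-surface line, vertical depth h = y·sinθ with sinθ = 0.954240.
With the apex up, the centroid sits 2h/3 = 2 × 2.7/3 = 1.8 m below the apex, so y_c = 3.4 + 1.8 = 5.2 m and h_c = 5.2 × 0.954240 = 4.96205 m.
A = ½ × 3.7 × 2.7 = 4.995 m².
Resultant F = γ·h_c·A = 10.92834 × 4.96205 × 4.995 = 270.864 kN.
I_c = b·h³/36 = 3.7 × 2.7³/36 = 2.02298 m⁴.
Centre of pressure: y_p = y_c + I_c/(y_c·A) = 5.2 + 2.02298/(5.2 × 4.995) = 5.2 + 0.0778848 = 5.27788 m along the plane.
Vertically, h_p = y_p·sinθ = 5.27788 × 0.954240 = 5.03636 m.

h_p = 5.04 m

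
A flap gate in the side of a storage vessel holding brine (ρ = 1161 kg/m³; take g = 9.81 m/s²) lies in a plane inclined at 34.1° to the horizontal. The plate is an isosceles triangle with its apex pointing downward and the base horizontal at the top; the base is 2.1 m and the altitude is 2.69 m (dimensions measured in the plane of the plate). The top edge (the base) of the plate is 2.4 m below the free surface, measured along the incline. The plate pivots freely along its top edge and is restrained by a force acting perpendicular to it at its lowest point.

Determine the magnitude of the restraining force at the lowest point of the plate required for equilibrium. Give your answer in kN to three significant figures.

γ = ρg = 1161 × 9.81 / 1000 = 11.38941 kN/m³.
Let θ = 34.1° be the plate's angle to the horizontal; measure y along the incline from where the plane meets the free surface. Vertical depth h = y·sinθ with sinθ = 0.560639.
With the apex down, the centroid sits h/3 = 2.69/3 = 0.896667 m below the base (the top edge), so y_c = 2.4 + 0.896667 = 3.29667 m and h_c = 3.29667 × 0.560639 = 1.84824 m.
A = ½ × 2.1 × 2.69 = 2.8245 m².
Resultant F = γ·h_c·A = 11.38941 × 1.84824 × 2.8245 = 59.4568 kN.
I_c = b·h³/36 = 2.1 × 2.69³/36 = 1.13546 m⁴.
Centre of pressure: y_p = y_c + I_c/(y_c·A) = 3.29667 + 1.13546/(3.29667 × 2.8245) = 3.29667 + 0.121942 = 3.41861 m along the plane.
The resultant acts 0.896667 + 0.121942 = 1.01861 m (along the plate) below the hinge at the top edge, so the moment about the hinge is M = F × 1.01861 = 59.4568 × 1.01861 = 60.5633 kN·m.
A normal force at the bottom, 2.69 m from the hinge, must supply this moment: P = 60.5633/2.69 = 22.5142 kN.

P ≈ 22.5 kN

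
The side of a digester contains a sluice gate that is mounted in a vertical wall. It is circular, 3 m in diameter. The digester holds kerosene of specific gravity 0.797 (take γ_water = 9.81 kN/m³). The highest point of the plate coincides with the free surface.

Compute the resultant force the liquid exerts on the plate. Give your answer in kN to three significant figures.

γ = 0.797 × 9.81 = 7.81857 kN/m³.
The centroid is at the centre, 1.5 m below the top of the plate, so the centroid depth is h_c = 1.5 m.
A = π(1.5)² = 7.06858 m².
Resultant F = γ·h_c·A = 7.81857 × 1.5 × 7.06858 = 82.8993 kN.

F ≈ 82.9 kN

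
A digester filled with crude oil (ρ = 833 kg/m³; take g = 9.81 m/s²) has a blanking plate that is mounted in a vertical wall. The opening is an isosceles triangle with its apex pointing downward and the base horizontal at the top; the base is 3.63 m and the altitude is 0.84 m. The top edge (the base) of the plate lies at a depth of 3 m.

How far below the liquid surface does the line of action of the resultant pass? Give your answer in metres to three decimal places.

h_p = 3.292 m

γ = ρg = 833 × 9.81 / 1000 = 8.17173 kN/m³.
With the apex down, the centroid sits h/3 = 0.84/3 = 0.28 m below the base (the top edge), so the centroid depth is h_c = 3 + 0.28 = 3.28 m.
A = ½ × 3.63 × 0.84 = 1.5246 m².
Resultant F = γ·h_c·A = 8.17173 × 3.28 × 1.5246 = 40.8643 kN.
I_c = b·h³/36 = 3.63 × 0.84³/36 = 0.0597643 m⁴.
Centre of pressure: y_p = y_c + I_c/(y_c·A) = 3.28 + 0.0597643/(3.28 × 1.5246) = 3.28 + 0.0119512 = 3.29195 m along the plane.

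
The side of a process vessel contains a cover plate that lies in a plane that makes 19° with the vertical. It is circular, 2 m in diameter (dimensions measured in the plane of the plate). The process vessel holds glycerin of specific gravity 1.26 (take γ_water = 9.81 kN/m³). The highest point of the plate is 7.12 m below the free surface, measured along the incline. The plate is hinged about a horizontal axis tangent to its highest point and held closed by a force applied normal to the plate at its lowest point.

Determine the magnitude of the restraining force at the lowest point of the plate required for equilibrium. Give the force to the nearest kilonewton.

γ = 1.26 × 9.81 = 12.3606 kN/m³.
The plate makes 19° with the vertical, i.e. θ = 90° − 19° = 71° to the horizontal. Measuring y along the incline from the free-surface line, vertical depth h = y·sinθ with sinθ = 0.945519.
The centroid is at the centre, 1 m below the top of the plate, so y_c = 7.12 + 1 = 8.12 m and h_c = 8.12 × 0.945519 = 7.67761 m.
A = π(1)² = 3.14159 m².
Resultant F = γ·h_c·A = 12.3606 × 7.67761 × 3.14159 = 298.136 kN.
I_c = πr⁴/4 = π × 1⁴/4 = 0.785398 m⁴.
Centre of pressure: y_p = y_c + I_c/(y_c·A) = 8.12 + 0.785398/(8.12 × 3.14159) = 8.12 + 0.0307882 = 8.15079 m along the plane.
The resultant acts 1 + 0.0307882 = 1.03079 m (along the plate) below the hinge at the top edge, so the moment about the hinge is M = F × 1.03079 = 298.136 × 1.03079 = 307.316 kN·m.
A normal force at the bottom, 2 m from the hinge, must supply this moment: P = 307.316/2 = 153.658 kN.

P ≈ 154 kN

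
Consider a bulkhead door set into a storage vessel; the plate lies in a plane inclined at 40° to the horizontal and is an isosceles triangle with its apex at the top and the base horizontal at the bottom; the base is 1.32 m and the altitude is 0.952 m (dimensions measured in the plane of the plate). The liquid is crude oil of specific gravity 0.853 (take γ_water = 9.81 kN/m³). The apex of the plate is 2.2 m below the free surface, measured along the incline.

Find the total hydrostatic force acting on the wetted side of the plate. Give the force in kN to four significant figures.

F ≈ 9.580 kN

γ = 0.853 × 9.81 = 8.36793 kN/m³.
Let θ = 40° be the plate's angle to the horizontal; measure y along the incline from where the plane meets the free surface. Vertical depth h = y·sinθ with sinθ = 0.642788.
With the apex up, the centroid sits 2h/3 = 2 × 0.952/3 = 0.634667 m below the apex, so y_c = 2.2 + 0.634667 = 2.83467 m and h_c = 2.83467 × 0.642788 = 1.82209 m.
A = ½ × 1.32 × 0.952 = 0.62832 m².
Resultant F = γ·h_c·A = 8.36793 × 1.82209 × 0.62832 = 9.58007 kN.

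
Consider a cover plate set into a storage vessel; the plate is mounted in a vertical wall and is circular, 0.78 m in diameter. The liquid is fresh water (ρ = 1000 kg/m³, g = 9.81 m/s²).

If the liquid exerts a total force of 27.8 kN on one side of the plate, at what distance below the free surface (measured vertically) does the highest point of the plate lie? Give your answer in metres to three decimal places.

d_top ≈ 5.541 m

γ = ρg = 1000 × 9.81 = 9810 N/m³ = 9.81 kN/m³.
A = π(0.39)² = 0.477836 m².
From F = γ·h_c·A, the centroid depth is h_c = 27.8/(9.81 × 0.477836) = 5.93058 m.
The centroid is at the centre, 0.39 m below the top of the plate, so the highest point sits at h_top = 5.93058 − 0.39 = 5.54058 m below the surface.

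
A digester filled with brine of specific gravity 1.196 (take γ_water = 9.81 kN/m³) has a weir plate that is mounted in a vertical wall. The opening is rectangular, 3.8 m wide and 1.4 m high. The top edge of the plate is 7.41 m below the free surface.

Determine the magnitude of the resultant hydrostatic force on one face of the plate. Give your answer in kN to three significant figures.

γ = 1.196 × 9.81 = 11.73276 kN/m³.
The centroid lies 1.4/2 = 0.7 m below the top edge, so the centroid depth is h_c = 7.41 + 0.7 = 8.11 m.
A = 3.8 × 1.4 = 5.32 m².
Resultant F = γ·h_c·A = 11.73276 × 8.11 × 5.32 = 506.212 kN.

F ≈ 506 kN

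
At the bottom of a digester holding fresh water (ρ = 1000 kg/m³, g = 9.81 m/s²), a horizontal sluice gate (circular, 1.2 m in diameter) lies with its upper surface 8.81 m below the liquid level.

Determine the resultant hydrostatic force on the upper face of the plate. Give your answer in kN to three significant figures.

γ = ρg = 1000 × 9.81 = 9810 N/m³ = 9.81 kN/m³.
The plate is horizontal, so pressure is uniform at p = γ·h = 9.81 × 8.81 = 86.4261 kN/m².
A = π(0.6)² = 1.13097 m².
F = p·A = 86.4261 × 1.13097 = 97.7453 kN.

F ≈ 97.7 kN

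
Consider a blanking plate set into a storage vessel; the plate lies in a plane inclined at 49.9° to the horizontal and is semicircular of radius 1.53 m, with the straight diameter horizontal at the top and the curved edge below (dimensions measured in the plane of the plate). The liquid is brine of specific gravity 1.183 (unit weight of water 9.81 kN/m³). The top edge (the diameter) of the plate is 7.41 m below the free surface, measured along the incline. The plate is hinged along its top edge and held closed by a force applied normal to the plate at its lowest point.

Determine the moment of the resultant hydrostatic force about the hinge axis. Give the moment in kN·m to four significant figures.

M ≈ 176.2 kN·m

γ = 1.183 × 9.81 = 11.60523 kN/m³.
Let θ = 49.9° be the plate's angle to the horizontal; measure y along the incline from where the plane meets the free surface. Vertical depth h = y·sinθ with sinθ = 0.764921.
The centroid of a semicircle lies 4r/(3π) = 0.649352 m from the diameter, here below the top edge, so y_c = 7.41 + 0.649352 = 8.05935 m and h_c = 8.05935 × 0.764921 = 6.16477 m.
A = πr²/2 = π × 1.53²/2 = 3.67708 m².
Resultant F = γ·h_c·A = 11.60523 × 6.16477 × 3.67708 = 263.071 kN.
I_c = (π/8 − 8/(9π))·r⁴ = 0.109757 × 1.53⁴ = 0.601448 m⁴.
Centre of pressure: y_p = y_c + I_c/(y_c·A) = 8.05935 + 0.601448/(8.05935 × 3.67708) = 8.05935 + 0.0202953 = 8.07965 m along the plane.
The resultant acts 0.649352 + 0.0202953 = 0.669647 m (along the plate) below the hinge at the top edge, so the moment about the hinge is M = F × 0.669647 = 263.071 × 0.669647 = 176.165 kN·m.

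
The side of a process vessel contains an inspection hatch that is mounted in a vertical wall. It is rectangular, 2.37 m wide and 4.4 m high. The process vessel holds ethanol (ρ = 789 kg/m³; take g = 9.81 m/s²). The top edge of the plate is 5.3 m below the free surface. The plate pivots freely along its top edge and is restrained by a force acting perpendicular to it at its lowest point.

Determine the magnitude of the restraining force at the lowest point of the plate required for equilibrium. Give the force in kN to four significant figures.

P ≈ 332.3 kN

γ = ρg = 789 × 9.81 / 1000 = 7.74009 kN/m³.
The centroid lies 4.4/2 = 2.2 m below the top edge, so the centroid depth is h_c = 5.3 + 2.2 = 7.5 m.
A = 2.37 × 4.4 = 10.428 m².
Resultant F = γ·h_c·A = 7.74009 × 7.5 × 10.428 = 605.352 kN.
I_c = b·h³/12 = 2.37 × 4.4³/12 = 16.8238 m⁴.
Centre of pressure: y_p = y_c + I_c/(y_c·A) = 7.5 + 16.8238/(7.5 × 10.428) = 7.5 + 0.215111 = 7.71511 m along the plane.
The resultant acts 2.2 + 0.215111 = 2.41511 m (along the plate) below the hinge at the top edge, so the moment about the hinge is M = F × 2.41511 = 605.352 × 2.41511 = 1461.99 kN·m.
A normal force at the bottom, 4.4 m from the hinge, must supply this moment: P = 1461.99/4.4 = 332.27 kN.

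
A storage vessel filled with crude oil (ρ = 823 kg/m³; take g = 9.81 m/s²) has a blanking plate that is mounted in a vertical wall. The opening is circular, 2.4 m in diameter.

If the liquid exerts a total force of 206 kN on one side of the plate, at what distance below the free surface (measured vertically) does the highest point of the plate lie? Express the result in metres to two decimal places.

γ = ρg = 823 × 9.81 / 1000 = 8.07363 kN/m³.
A = π(1.2)² = 4.52389 m².
From F = γ·h_c·A, the centroid depth is h_c = 206/(8.07363 × 4.52389) = 5.64009 m.
The centroid is at the centre, 1.2 m below the top of the plate, so the highest point sits at h_top = 5.64009 − 1.2 = 4.44009 m below the surface.

d_top ≈ 4.44 m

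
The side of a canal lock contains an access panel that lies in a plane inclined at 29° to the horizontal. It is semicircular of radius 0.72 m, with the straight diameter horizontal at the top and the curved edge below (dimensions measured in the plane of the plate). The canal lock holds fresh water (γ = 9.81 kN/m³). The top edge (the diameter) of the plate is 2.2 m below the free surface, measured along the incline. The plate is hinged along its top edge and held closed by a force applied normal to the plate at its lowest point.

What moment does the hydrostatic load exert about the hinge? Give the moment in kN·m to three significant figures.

M ≈ 3.11 kN·m

γ = 9.81 kN/m³.
Let θ = 29° be the plate's angle to the horizontal; measure y along the incline from where the plane meets the free surface. Vertical depth h = y·sinθ with sinθ = 0.484810.
The centroid of a semicircle lies 4r/(3π) = 0.305577 m from the diameter, here below the top edge, so y_c = 2.2 + 0.305577 = 2.50558 m and h_c = 2.50558 × 0.484810 = 1.21473 m.
A = πr²/2 = π × 0.72²/2 = 0.814301 m².
Resultant F = γ·h_c·A = 9.81 × 1.21473 × 0.814301 = 9.70362 kN.
I_c = (π/8 − 8/(9π))·r⁴ = 0.109757 × 0.72⁴ = 0.0294959 m⁴.
Centre of pressure: y_p = y_c + I_c/(y_c·A) = 2.50558 + 0.0294959/(2.50558 × 0.814301) = 2.50558 + 0.0144567 = 2.52004 m along the plane.
The resultant acts 0.305577 + 0.0144567 = 0.320034 m (along the plate) below the hinge at the top edge, so the moment about the hinge is M = F × 0.320034 = 9.70362 × 0.320034 = 3.10549 kN·m.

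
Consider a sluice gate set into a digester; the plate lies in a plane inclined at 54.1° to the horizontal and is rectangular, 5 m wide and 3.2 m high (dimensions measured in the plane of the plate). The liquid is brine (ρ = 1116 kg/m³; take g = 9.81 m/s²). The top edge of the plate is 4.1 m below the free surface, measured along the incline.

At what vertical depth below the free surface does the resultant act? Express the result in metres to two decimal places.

h_p = 4.74 m

γ = ρg = 1116 × 9.81 / 1000 = 10.94796 kN/m³.
Let θ = 54.1° be the plate's angle to the horizontal; measure y along the incline from where the plane meets the free surface. Vertical depth h = y·sinθ with sinθ = 0.810042.
The centroid lies 3.2/2 = 1.6 m below the top edge, so y_c = 4.1 + 1.6 = 5.7 m and h_c = 5.7 × 0.810042 = 4.61724 m.
A = 5 × 3.2 = 16 m².
Resultant F = γ·h_c·A = 10.94796 × 4.61724 × 16 = 808.79 kN.
I_c = b·h³/12 = 5 × 3.2³/12 = 13.6533 m⁴.
Centre of pressure: y_p = y_c + I_c/(y_c·A) = 5.7 + 13.6533/(5.7 × 16) = 5.7 + 0.149707 = 5.84971 m along the plane.
Vertically, h_p = y_p·sinθ = 5.84971 × 0.810042 = 4.73851 m.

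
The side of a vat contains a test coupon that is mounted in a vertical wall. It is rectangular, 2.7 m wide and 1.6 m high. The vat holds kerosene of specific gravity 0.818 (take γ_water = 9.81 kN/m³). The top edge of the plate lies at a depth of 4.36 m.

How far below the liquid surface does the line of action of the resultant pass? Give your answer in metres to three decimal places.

γ = 0.818 × 9.81 = 8.02458 kN/m³.
The centroid lies 1.6/2 = 0.8 m below the top edge, so the centroid depth is h_c = 4.36 + 0.8 = 5.16 m.
A = 2.7 × 1.6 = 4.32 m².
Resultant F = γ·h_c·A = 8.02458 × 5.16 × 4.32 = 178.878 kN.
I_c = b·h³/12 = 2.7 × 1.6³/12 = 0.9216 m⁴.
Centre of pressure: y_p = y_c + I_c/(y_c·A) = 5.16 + 0.9216/(5.16 × 4.32) = 5.16 + 0.0413437 = 5.20134 m along the plane.

h_p = 5.201 m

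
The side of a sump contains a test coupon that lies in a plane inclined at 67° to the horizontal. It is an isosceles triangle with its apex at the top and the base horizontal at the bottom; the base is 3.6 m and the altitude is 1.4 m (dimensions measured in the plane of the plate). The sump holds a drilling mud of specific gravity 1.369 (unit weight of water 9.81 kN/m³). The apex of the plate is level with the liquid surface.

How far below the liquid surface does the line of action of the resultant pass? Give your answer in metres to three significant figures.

h_p = 0.967 m

γ = 1.369 × 9.81 = 13.42989 kN/m³.
Let θ = 67° be the plate's angle to the horizontal; measure y along the incline from where the plane meets the free surface. Vertical depth h = y·sinθ with sinθ = 0.920505.
With the apex up, the centroid sits 2h/3 = 2 × 1.4/3 = 0.933333 m below the apex, so y_c = 0.933333 m and h_c = 0.933333 × 0.920505 = 0.859138 m.
A = ½ × 3.6 × 1.4 = 2.52 m².
Resultant F = γ·h_c·A = 13.42989 × 0.859138 × 2.52 = 29.0761 kN.
I_c = b·h³/36 = 3.6 × 1.4³/36 = 0.2744 m⁴.
Centre of pressure: y_p = y_c + I_c/(y_c·A) = 0.933333 + 0.2744/(0.933333 × 2.52) = 0.933333 + 0.116667 = 1.05 m along the plane.
Vertically, h_p = y_p·sinθ = 1.05 × 0.920505 = 0.96653 m.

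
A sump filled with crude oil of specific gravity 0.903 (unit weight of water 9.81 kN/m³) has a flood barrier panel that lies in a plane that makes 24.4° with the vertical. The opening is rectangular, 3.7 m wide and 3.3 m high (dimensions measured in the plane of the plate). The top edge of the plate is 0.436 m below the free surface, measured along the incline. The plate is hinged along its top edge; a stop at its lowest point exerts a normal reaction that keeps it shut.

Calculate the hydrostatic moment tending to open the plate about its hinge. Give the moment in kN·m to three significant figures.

γ = 0.903 × 9.81 = 8.85843 kN/m³.
The plate makes 24.4° with the vertical, i.e. θ = 90° − 24.4° = 65.6° to the horizontal. Measuring y along the incline from the free-surface line, vertical depth h = y·sinθ with sinθ = 0.910684.
The centroid lies 3.3/2 = 1.65 m below the top edge, so y_c = 0.436 + 1.65 = 2.086 m and h_c = 2.086 × 0.910684 = 1.89969 m.
A = 3.7 × 3.3 = 12.21 m².
Resultant F = γ·h_c·A = 8.85843 × 1.89969 × 12.21 = 205.473 kN.
I_c = b·h³/12 = 3.7 × 3.3³/12 = 11.0806 m⁴.
Centre of pressure: y_p = y_c + I_c/(y_c·A) = 2.086 + 11.0806/(2.086 × 12.21) = 2.086 + 0.435044 = 2.52104 m along the plane.
The resultant acts 1.65 + 0.435044 = 2.08504 m (along the plate) below the hinge at the top edge, so the moment about the hinge is M = F × 2.08504 = 205.473 × 2.08504 = 428.419 kN·m.

M ≈ 428 kN·m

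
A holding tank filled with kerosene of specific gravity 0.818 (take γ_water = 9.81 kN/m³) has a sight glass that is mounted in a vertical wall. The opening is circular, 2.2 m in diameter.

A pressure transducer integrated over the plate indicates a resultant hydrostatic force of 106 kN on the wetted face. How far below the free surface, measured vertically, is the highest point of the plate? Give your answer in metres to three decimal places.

γ = 0.818 × 9.81 = 8.02458 kN/m³.
A = π(1.1)² = 3.80133 m².
From F = γ·h_c·A, the centroid depth is h_c = 106/(8.02458 × 3.80133) = 3.47495 m.
The centroid is at the centre, 1.1 m below the top of the plate, so the highest point sits at h_top = 3.47495 − 1.1 = 2.37495 m below the surface.

d_top ≈ 2.375 m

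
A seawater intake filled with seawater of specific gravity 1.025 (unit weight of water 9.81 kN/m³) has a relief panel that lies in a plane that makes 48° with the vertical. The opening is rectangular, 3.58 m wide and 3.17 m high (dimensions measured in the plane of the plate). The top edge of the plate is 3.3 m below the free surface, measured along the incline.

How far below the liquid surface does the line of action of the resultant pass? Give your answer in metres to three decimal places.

γ = 1.025 × 9.81 = 10.05525 kN/m³.
The plate makes 48° with the vertical, i.e. θ = 90° − 48° = 42° to the horizontal. Measuring y along the incline from the free-surface line, vertical depth h = y·sinθ with sinθ = 0.669131.
The centroid lies 3.17/2 = 1.585 m below the top edge, so y_c = 3.3 + 1.585 = 4.885 m and h_c = 4.885 × 0.669131 = 3.2687 m.
A = 3.58 × 3.17 = 11.3486 m².
Resultant F = γ·h_c·A = 10.05525 × 3.2687 × 11.3486 = 373.001 kN.
I_c = b·h³/12 = 3.58 × 3.17³/12 = 9.50341 m⁴.
Centre of pressure: y_p = y_c + I_c/(y_c·A) = 4.885 + 9.50341/(4.885 × 11.3486) = 4.885 + 0.171424 = 5.05642 m along the plane.
Vertically, h_p = y_p·sinθ = 5.05642 × 0.669131 = 3.38341 m.

h_p = 3.383 m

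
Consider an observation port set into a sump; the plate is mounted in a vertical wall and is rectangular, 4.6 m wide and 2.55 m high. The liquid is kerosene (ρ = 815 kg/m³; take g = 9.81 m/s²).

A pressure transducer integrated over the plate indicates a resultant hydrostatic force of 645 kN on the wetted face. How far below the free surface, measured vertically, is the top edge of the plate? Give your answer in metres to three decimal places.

γ = ρg = 815 × 9.81 / 1000 = 7.99515 kN/m³.
A = 4.6 × 2.55 = 11.73 m².
From F = γ·h_c·A, the centroid depth is h_c = 645/(7.99515 × 11.73) = 6.87757 m.
The centroid lies 2.55/2 = 1.275 m below the top edge, so the top edge sits at h_top = 6.87757 − 1.275 = 5.60257 m below the surface.

d_top ≈ 5.603 m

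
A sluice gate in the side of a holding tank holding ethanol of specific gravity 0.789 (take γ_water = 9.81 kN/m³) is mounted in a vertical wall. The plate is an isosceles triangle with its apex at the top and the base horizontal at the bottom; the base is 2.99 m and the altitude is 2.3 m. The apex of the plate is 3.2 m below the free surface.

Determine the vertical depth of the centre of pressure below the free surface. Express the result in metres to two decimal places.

γ = 0.789 × 9.81 = 7.74009 kN/m³.
With the apex up, the centroid sits 2h/3 = 2 × 2.3/3 = 1.53333 m below the apex, so the centroid depth is h_c = 3.2 + 1.53333 = 4.73333 m.
A = ½ × 2.99 × 2.3 = 3.4385 m².
Resultant F = γ·h_c·A = 7.74009 × 4.73333 × 3.4385 = 125.974 kN.
I_c = b·h³/36 = 2.99 × 2.3³/36 = 1.01054 m⁴.
Centre of pressure: y_p = y_c + I_c/(y_c·A) = 4.73333 + 1.01054/(4.73333 × 3.4385) = 4.73333 + 0.0620894 = 4.79542 m along the plane.

h_p = 4.80 m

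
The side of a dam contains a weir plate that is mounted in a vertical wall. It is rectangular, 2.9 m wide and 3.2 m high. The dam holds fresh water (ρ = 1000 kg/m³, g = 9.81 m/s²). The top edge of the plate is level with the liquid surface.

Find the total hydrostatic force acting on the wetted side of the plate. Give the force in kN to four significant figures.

F ≈ 145.7 kN

γ = ρg = 1000 × 9.81 = 9810 N/m³ = 9.81 kN/m³.
The centroid lies 3.2/2 = 1.6 m below the top edge, so the centroid depth is h_c = 1.6 m.
A = 2.9 × 3.2 = 9.28 m².
Resultant F = γ·h_c·A = 9.81 × 1.6 × 9.28 = 145.659 kN.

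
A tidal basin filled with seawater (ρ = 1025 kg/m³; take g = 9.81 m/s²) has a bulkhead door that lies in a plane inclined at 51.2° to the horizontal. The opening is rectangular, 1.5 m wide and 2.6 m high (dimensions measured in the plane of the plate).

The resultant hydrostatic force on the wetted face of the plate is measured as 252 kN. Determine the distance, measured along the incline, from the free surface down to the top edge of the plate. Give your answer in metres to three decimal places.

γ = ρg = 1025 × 9.81 / 1000 = 10.05525 kN/m³.
A = 1.5 × 2.6 = 3.9 m².
From F = γ·h_c·A, the centroid depth is h_c = 252/(10.05525 × 3.9) = 6.42603 m.
Let θ = 51.2° be the plate's angle to the horizontal; measure y along the incline from where the plane meets the free surface. Vertical depth h = y·sinθ with sinθ = 0.779338.
Along the incline, y_c = h_c/sinθ = 6.42603/0.779338 = 8.2455 m.
The centroid lies 2.6/2 = 1.3 m below the top edge, so the top edge sits at y_top = 8.2455 − 1.3 = 6.9455 m along the incline.

y_top ≈ 6.946 m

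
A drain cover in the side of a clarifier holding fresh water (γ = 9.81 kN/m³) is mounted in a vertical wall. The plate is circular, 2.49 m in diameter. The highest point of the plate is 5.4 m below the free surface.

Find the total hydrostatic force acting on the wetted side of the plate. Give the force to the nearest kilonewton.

F ≈ 317 kN

γ = 9.81 kN/m³.
The centroid is at the centre, 1.245 m below the top of the plate, so the centroid depth is h_c = 5.4 + 1.245 = 6.645 m.
A = π(1.245)² = 4.86955 m².
Resultant F = γ·h_c·A = 9.81 × 6.645 × 4.86955 = 317.434 kN.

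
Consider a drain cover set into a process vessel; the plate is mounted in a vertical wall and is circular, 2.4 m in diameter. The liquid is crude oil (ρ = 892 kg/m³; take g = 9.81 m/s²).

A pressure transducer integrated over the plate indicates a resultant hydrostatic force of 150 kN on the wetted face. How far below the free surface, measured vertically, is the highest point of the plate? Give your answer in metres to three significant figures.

γ = ρg = 892 × 9.81 / 1000 = 8.75052 kN/m³.
A = π(1.2)² = 4.52389 m².
From F = γ·h_c·A, the centroid depth is h_c = 150/(8.75052 × 4.52389) = 3.78918 m.
The centroid is at the centre, 1.2 m below the top of the plate, so the highest point sits at h_top = 3.78918 − 1.2 = 2.58918 m below the surface.

d_top ≈ 2.59 m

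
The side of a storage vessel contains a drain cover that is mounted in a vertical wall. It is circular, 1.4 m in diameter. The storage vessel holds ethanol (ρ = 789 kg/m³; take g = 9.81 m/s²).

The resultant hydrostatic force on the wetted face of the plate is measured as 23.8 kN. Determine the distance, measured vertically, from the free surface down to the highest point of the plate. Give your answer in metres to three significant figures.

d_top ≈ 1.30 m

γ = ρg = 789 × 9.81 / 1000 = 7.74009 kN/m³.
A = π(0.7)² = 1.53938 m².
From F = γ·h_c·A, the centroid depth is h_c = 23.8/(7.74009 × 1.53938) = 1.99749 m.
The centroid is at the centre, 0.7 m below the top of the plate, so the highest point sits at h_top = 1.99749 − 0.7 = 1.29749 m below the surface.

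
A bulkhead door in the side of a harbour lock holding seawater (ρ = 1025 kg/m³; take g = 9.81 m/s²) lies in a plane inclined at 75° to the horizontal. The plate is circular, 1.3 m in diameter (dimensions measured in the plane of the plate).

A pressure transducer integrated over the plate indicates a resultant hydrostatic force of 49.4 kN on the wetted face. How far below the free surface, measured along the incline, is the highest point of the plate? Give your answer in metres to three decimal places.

y_top ≈ 3.182 m

γ = ρg = 1025 × 9.81 / 1000 = 10.05525 kN/m³.
A = π(0.65)² = 1.32732 m².
From F = γ·h_c·A, the centroid depth is h_c = 49.4/(10.05525 × 1.32732) = 3.70134 m.
Let θ = 75° be the plate's angle to the horizontal; measure y along the incline from where the plane meets the free surface. Vertical depth h = y·sinθ with sinθ = 0.965926.
Along the incline, y_c = h_c/sinθ = 3.70134/0.965926 = 3.83191 m.
The centroid is at the centre, 0.65 m below the top of the plate, so the highest point sits at y_top = 3.83191 − 0.65 = 3.18191 m along the incline.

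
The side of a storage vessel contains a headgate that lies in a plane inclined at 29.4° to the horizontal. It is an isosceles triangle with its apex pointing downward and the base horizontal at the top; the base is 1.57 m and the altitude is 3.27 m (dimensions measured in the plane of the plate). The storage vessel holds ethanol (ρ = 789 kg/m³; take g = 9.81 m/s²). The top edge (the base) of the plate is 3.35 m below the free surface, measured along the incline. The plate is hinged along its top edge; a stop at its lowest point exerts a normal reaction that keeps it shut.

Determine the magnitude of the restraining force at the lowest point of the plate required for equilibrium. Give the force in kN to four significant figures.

γ = ρg = 789 × 9.81 / 1000 = 7.74009 kN/m³.
Let θ = 29.4° be the plate's angle to the horizontal; measure y along the incline from where the plane meets the free surface. Vertical depth h = y·sinθ with sinθ = 0.490904.
With the apex down, the centroid sits h/3 = 3.27/3 = 1.09 m below the base (the top edge), so y_c = 3.35 + 1.09 = 4.44 m and h_c = 4.44 × 0.490904 = 2.17961 m.
A = ½ × 1.57 × 3.27 = 2.56695 m².
Resultant F = γ·h_c·A = 7.74009 × 2.17961 × 2.56695 = 43.3054 kN.
I_c = b·h³/36 = 1.57 × 3.27³/36 = 1.5249 m⁴.
Centre of pressure: y_p = y_c + I_c/(y_c·A) = 4.44 + 1.5249/(4.44 × 2.56695) = 4.44 + 0.133795 = 4.5738 m along the plane.
The resultant acts 1.09 + 0.133795 = 1.22379 m (along the plate) below the hinge at the top edge, so the moment about the hinge is M = F × 1.22379 = 43.3054 × 1.22379 = 52.9967 kN·m.
A normal force at the bottom, 3.27 m from the hinge, must supply this moment: P = 52.9967/3.27 = 16.2069 kN.

P ≈ 16.21 kN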